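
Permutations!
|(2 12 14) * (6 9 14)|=5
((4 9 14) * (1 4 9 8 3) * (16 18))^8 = ((1 4 8 3)(9 14)(16 18))^8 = (18)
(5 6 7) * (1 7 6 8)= [0, 7, 2, 3, 4, 8, 6, 5, 1]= (1 7 5 8)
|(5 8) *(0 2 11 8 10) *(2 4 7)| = 8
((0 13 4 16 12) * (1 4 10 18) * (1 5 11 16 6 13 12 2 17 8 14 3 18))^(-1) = (0 12)(1 10 13 6 4)(2 16 11 5 18 3 14 8 17)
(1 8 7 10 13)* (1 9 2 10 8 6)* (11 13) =[0, 6, 10, 3, 4, 5, 1, 8, 7, 2, 11, 13, 12, 9] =(1 6)(2 10 11 13 9)(7 8)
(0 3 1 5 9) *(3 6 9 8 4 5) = (0 6 9)(1 3)(4 5 8) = [6, 3, 2, 1, 5, 8, 9, 7, 4, 0]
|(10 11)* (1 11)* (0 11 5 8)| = 6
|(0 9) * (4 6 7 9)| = |(0 4 6 7 9)| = 5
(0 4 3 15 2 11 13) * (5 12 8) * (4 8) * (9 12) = (0 8 5 9 12 4 3 15 2 11 13) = [8, 1, 11, 15, 3, 9, 6, 7, 5, 12, 10, 13, 4, 0, 14, 2]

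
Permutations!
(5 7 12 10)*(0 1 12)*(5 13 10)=(0 1 12 5 7)(10 13)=[1, 12, 2, 3, 4, 7, 6, 0, 8, 9, 13, 11, 5, 10]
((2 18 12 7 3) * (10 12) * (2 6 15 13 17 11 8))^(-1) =(2 8 11 17 13 15 6 3 7 12 10 18) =((2 18 10 12 7 3 6 15 13 17 11 8))^(-1)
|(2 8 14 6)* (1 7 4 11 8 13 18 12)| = |(1 7 4 11 8 14 6 2 13 18 12)| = 11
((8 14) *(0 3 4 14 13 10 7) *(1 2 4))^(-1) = ((0 3 1 2 4 14 8 13 10 7))^(-1) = (0 7 10 13 8 14 4 2 1 3)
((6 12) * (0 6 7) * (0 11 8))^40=(0 11 12)(6 8 7)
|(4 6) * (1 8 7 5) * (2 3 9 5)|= |(1 8 7 2 3 9 5)(4 6)|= 14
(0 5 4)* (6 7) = (0 5 4)(6 7) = [5, 1, 2, 3, 0, 4, 7, 6]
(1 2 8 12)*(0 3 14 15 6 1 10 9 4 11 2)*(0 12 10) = (0 3 14 15 6 1 12)(2 8 10 9 4 11) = [3, 12, 8, 14, 11, 5, 1, 7, 10, 4, 9, 2, 0, 13, 15, 6]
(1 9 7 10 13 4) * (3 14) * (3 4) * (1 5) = (1 9 7 10 13 3 14 4 5) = [0, 9, 2, 14, 5, 1, 6, 10, 8, 7, 13, 11, 12, 3, 4]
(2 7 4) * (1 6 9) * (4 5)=(1 6 9)(2 7 5 4)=[0, 6, 7, 3, 2, 4, 9, 5, 8, 1]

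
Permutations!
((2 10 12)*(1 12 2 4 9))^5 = (1 12 4 9)(2 10)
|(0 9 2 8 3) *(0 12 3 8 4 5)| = |(0 9 2 4 5)(3 12)| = 10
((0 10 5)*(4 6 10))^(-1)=((0 4 6 10 5))^(-1)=(0 5 10 6 4)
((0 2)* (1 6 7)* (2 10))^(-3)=(10)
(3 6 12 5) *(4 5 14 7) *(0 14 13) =(0 14 7 4 5 3 6 12 13) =[14, 1, 2, 6, 5, 3, 12, 4, 8, 9, 10, 11, 13, 0, 7]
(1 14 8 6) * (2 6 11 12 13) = (1 14 8 11 12 13 2 6) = [0, 14, 6, 3, 4, 5, 1, 7, 11, 9, 10, 12, 13, 2, 8]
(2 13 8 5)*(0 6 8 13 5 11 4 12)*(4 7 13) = (0 6 8 11 7 13 4 12)(2 5) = [6, 1, 5, 3, 12, 2, 8, 13, 11, 9, 10, 7, 0, 4]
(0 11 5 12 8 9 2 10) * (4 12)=(0 11 5 4 12 8 9 2 10)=[11, 1, 10, 3, 12, 4, 6, 7, 9, 2, 0, 5, 8]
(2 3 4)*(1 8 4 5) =(1 8 4 2 3 5) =[0, 8, 3, 5, 2, 1, 6, 7, 4]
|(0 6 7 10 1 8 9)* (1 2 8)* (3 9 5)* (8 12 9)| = |(0 6 7 10 2 12 9)(3 8 5)| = 21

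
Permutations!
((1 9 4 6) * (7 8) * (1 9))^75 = (9)(7 8)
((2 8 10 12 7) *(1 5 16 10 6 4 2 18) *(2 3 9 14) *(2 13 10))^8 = (1 9 5 14 16 13 2 10 8 12 6 7 4 18 3)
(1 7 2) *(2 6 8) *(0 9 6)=(0 9 6 8 2 1 7)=[9, 7, 1, 3, 4, 5, 8, 0, 2, 6]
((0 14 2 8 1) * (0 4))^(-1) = ((0 14 2 8 1 4))^(-1) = (0 4 1 8 2 14)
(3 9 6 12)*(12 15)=(3 9 6 15 12)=[0, 1, 2, 9, 4, 5, 15, 7, 8, 6, 10, 11, 3, 13, 14, 12]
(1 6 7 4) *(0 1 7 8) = (0 1 6 8)(4 7) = [1, 6, 2, 3, 7, 5, 8, 4, 0]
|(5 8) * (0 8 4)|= |(0 8 5 4)|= 4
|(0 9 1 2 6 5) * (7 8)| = 6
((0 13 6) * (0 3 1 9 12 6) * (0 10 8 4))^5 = (13)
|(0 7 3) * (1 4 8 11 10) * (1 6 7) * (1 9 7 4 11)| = 12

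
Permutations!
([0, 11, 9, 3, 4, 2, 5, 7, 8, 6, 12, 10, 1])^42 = [0, 10, 6, 3, 4, 9, 2, 7, 8, 5, 1, 12, 11]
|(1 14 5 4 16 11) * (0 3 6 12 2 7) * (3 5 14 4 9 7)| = |(0 5 9 7)(1 4 16 11)(2 3 6 12)| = 4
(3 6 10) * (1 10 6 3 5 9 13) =(1 10 5 9 13) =[0, 10, 2, 3, 4, 9, 6, 7, 8, 13, 5, 11, 12, 1]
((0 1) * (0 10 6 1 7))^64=((0 7)(1 10 6))^64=(1 10 6)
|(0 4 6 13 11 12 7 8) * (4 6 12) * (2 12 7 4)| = 9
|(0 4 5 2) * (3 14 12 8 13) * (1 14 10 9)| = 8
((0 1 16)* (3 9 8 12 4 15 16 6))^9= (0 16 15 4 12 8 9 3 6 1)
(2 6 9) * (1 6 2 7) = (1 6 9 7) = [0, 6, 2, 3, 4, 5, 9, 1, 8, 7]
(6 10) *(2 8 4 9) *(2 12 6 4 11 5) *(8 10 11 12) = (2 10 4 9 8 12 6 11 5) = [0, 1, 10, 3, 9, 2, 11, 7, 12, 8, 4, 5, 6]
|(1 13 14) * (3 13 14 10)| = |(1 14)(3 13 10)| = 6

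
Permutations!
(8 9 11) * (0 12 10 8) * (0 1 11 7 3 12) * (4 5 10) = (1 11)(3 12 4 5 10 8 9 7) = [0, 11, 2, 12, 5, 10, 6, 3, 9, 7, 8, 1, 4]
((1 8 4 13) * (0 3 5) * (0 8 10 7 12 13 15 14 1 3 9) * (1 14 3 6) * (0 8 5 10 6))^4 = (0 15 12 8 10)(3 13 4 7 9)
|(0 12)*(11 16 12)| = |(0 11 16 12)| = 4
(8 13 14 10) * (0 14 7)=[14, 1, 2, 3, 4, 5, 6, 0, 13, 9, 8, 11, 12, 7, 10]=(0 14 10 8 13 7)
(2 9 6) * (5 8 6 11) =(2 9 11 5 8 6) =[0, 1, 9, 3, 4, 8, 2, 7, 6, 11, 10, 5]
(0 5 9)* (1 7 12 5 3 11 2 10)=(0 3 11 2 10 1 7 12 5 9)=[3, 7, 10, 11, 4, 9, 6, 12, 8, 0, 1, 2, 5]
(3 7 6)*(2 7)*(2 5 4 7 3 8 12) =(2 3 5 4 7 6 8 12) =[0, 1, 3, 5, 7, 4, 8, 6, 12, 9, 10, 11, 2]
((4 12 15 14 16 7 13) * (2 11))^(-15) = ((2 11)(4 12 15 14 16 7 13))^(-15) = (2 11)(4 13 7 16 14 15 12)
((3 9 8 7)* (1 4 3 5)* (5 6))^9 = ((1 4 3 9 8 7 6 5))^9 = (1 4 3 9 8 7 6 5)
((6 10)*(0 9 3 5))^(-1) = (0 5 3 9)(6 10)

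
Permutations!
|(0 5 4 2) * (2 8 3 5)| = 4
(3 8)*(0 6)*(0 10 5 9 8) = (0 6 10 5 9 8 3) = [6, 1, 2, 0, 4, 9, 10, 7, 3, 8, 5]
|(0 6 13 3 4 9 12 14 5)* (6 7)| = 10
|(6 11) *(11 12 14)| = 4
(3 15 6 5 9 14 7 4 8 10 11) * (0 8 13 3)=(0 8 10 11)(3 15 6 5 9 14 7 4 13)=[8, 1, 2, 15, 13, 9, 5, 4, 10, 14, 11, 0, 12, 3, 7, 6]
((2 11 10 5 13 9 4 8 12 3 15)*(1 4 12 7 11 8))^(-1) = ((1 4)(2 8 7 11 10 5 13 9 12 3 15))^(-1) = (1 4)(2 15 3 12 9 13 5 10 11 7 8)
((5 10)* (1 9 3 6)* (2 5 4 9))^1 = ((1 2 5 10 4 9 3 6))^1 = (1 2 5 10 4 9 3 6)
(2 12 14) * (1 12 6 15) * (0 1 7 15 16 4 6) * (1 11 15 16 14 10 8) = (0 11 15 7 16 4 6 14 2)(1 12 10 8) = [11, 12, 0, 3, 6, 5, 14, 16, 1, 9, 8, 15, 10, 13, 2, 7, 4]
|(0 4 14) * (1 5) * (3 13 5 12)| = 15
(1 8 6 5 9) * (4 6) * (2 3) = (1 8 4 6 5 9)(2 3) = [0, 8, 3, 2, 6, 9, 5, 7, 4, 1]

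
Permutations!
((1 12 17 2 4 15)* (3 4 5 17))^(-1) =((1 12 3 4 15)(2 5 17))^(-1) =(1 15 4 3 12)(2 17 5)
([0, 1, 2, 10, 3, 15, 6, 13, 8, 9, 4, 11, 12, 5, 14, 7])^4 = (15)(3 10 4)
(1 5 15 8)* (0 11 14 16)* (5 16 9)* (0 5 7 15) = [11, 16, 2, 3, 4, 0, 6, 15, 1, 7, 10, 14, 12, 13, 9, 8, 5] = (0 11 14 9 7 15 8 1 16 5)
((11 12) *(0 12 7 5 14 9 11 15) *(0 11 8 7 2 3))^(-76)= ((0 12 15 11 2 3)(5 14 9 8 7))^(-76)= (0 15 2)(3 12 11)(5 7 8 9 14)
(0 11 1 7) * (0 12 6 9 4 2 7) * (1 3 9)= (0 11 3 9 4 2 7 12 6 1)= [11, 0, 7, 9, 2, 5, 1, 12, 8, 4, 10, 3, 6]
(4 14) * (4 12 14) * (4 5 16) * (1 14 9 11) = (1 14 12 9 11)(4 5 16) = [0, 14, 2, 3, 5, 16, 6, 7, 8, 11, 10, 1, 9, 13, 12, 15, 4]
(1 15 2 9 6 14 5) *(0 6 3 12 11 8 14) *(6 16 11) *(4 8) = (0 16 11 4 8 14 5 1 15 2 9 3 12 6) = [16, 15, 9, 12, 8, 1, 0, 7, 14, 3, 10, 4, 6, 13, 5, 2, 11]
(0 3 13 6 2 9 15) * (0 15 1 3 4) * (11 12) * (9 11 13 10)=(15)(0 4)(1 3 10 9)(2 11 12 13 6)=[4, 3, 11, 10, 0, 5, 2, 7, 8, 1, 9, 12, 13, 6, 14, 15]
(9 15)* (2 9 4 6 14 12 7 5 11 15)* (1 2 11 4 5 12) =[0, 2, 9, 3, 6, 4, 14, 12, 8, 11, 10, 15, 7, 13, 1, 5] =(1 2 9 11 15 5 4 6 14)(7 12)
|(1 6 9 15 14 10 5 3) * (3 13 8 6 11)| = 24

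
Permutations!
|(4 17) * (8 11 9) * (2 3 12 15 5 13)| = 6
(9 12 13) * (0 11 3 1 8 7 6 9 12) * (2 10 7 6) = [11, 8, 10, 1, 4, 5, 9, 2, 6, 0, 7, 3, 13, 12] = (0 11 3 1 8 6 9)(2 10 7)(12 13)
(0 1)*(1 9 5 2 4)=(0 9 5 2 4 1)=[9, 0, 4, 3, 1, 2, 6, 7, 8, 5]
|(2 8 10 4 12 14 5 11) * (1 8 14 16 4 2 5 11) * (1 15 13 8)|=24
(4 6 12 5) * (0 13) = (0 13)(4 6 12 5) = [13, 1, 2, 3, 6, 4, 12, 7, 8, 9, 10, 11, 5, 0]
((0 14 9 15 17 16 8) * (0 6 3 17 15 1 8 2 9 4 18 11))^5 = (18)(1 16 6 9 17 8 2 3)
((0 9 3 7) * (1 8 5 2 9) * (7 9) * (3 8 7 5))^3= (9)(2 5)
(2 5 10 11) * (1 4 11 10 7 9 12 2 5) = [0, 4, 1, 3, 11, 7, 6, 9, 8, 12, 10, 5, 2] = (1 4 11 5 7 9 12 2)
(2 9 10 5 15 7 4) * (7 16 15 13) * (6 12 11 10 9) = [0, 1, 6, 3, 2, 13, 12, 4, 8, 9, 5, 10, 11, 7, 14, 16, 15] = (2 6 12 11 10 5 13 7 4)(15 16)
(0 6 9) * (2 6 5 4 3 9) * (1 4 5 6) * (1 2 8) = (0 6 8 1 4 3 9) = [6, 4, 2, 9, 3, 5, 8, 7, 1, 0]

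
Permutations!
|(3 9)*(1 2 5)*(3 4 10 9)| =|(1 2 5)(4 10 9)| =3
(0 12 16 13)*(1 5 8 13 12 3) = (0 3 1 5 8 13)(12 16) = [3, 5, 2, 1, 4, 8, 6, 7, 13, 9, 10, 11, 16, 0, 14, 15, 12]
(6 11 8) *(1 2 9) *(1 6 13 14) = (1 2 9 6 11 8 13 14) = [0, 2, 9, 3, 4, 5, 11, 7, 13, 6, 10, 8, 12, 14, 1]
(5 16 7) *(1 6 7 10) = (1 6 7 5 16 10) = [0, 6, 2, 3, 4, 16, 7, 5, 8, 9, 1, 11, 12, 13, 14, 15, 10]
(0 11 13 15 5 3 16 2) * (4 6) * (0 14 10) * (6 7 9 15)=(0 11 13 6 4 7 9 15 5 3 16 2 14 10)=[11, 1, 14, 16, 7, 3, 4, 9, 8, 15, 0, 13, 12, 6, 10, 5, 2]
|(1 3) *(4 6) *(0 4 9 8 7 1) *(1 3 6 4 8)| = 12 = |(0 8 7 3)(1 6 9)|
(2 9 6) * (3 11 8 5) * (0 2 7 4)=(0 2 9 6 7 4)(3 11 8 5)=[2, 1, 9, 11, 0, 3, 7, 4, 5, 6, 10, 8]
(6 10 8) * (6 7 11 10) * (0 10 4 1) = (0 10 8 7 11 4 1) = [10, 0, 2, 3, 1, 5, 6, 11, 7, 9, 8, 4]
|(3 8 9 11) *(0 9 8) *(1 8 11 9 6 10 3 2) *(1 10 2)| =|(0 6 2 10 3)(1 8 11)| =15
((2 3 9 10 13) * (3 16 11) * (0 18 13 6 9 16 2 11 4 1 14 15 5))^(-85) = (0 11 4 15 18 3 1 5 13 16 14)(6 10 9)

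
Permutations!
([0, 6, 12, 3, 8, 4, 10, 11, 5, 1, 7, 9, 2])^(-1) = [0, 9, 12, 3, 5, 8, 1, 10, 4, 11, 6, 7, 2]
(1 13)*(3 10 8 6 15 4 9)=[0, 13, 2, 10, 9, 5, 15, 7, 6, 3, 8, 11, 12, 1, 14, 4]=(1 13)(3 10 8 6 15 4 9)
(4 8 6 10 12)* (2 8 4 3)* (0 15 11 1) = (0 15 11 1)(2 8 6 10 12 3) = [15, 0, 8, 2, 4, 5, 10, 7, 6, 9, 12, 1, 3, 13, 14, 11]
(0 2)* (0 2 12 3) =(0 12 3) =[12, 1, 2, 0, 4, 5, 6, 7, 8, 9, 10, 11, 3]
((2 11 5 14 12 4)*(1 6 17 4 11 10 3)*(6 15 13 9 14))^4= (1 14 6 10 13 11 4)(2 15 12 17 3 9 5)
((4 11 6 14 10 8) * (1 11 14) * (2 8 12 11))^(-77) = (1 14 6 4 11 8 12 2 10)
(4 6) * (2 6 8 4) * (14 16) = [0, 1, 6, 3, 8, 5, 2, 7, 4, 9, 10, 11, 12, 13, 16, 15, 14] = (2 6)(4 8)(14 16)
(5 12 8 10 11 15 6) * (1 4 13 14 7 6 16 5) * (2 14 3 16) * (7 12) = (1 4 13 3 16 5 7 6)(2 14 12 8 10 11 15) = [0, 4, 14, 16, 13, 7, 1, 6, 10, 9, 11, 15, 8, 3, 12, 2, 5]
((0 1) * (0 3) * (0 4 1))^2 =(1 4 3)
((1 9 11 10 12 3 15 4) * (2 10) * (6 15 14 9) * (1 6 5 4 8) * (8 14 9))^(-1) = (1 8 14 15 6 4 5)(2 11 9 3 12 10)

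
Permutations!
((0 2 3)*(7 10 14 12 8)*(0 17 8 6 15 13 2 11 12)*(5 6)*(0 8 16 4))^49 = (0 11 12 5 6 15 13 2 3 17 16 4)(7 10 14 8)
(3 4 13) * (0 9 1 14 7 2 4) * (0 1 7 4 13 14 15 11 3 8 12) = (0 9 7 2 13 8 12)(1 15 11 3)(4 14) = [9, 15, 13, 1, 14, 5, 6, 2, 12, 7, 10, 3, 0, 8, 4, 11]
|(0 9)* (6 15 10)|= 6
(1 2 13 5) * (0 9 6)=(0 9 6)(1 2 13 5)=[9, 2, 13, 3, 4, 1, 0, 7, 8, 6, 10, 11, 12, 5]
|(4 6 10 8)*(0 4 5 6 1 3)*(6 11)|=|(0 4 1 3)(5 11 6 10 8)|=20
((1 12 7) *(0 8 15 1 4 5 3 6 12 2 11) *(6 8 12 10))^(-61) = ((0 12 7 4 5 3 8 15 1 2 11)(6 10))^(-61) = (0 3 11 5 2 4 1 7 15 12 8)(6 10)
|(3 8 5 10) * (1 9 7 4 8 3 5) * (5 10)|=|(10)(1 9 7 4 8)|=5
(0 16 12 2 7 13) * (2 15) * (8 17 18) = (0 16 12 15 2 7 13)(8 17 18) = [16, 1, 7, 3, 4, 5, 6, 13, 17, 9, 10, 11, 15, 0, 14, 2, 12, 18, 8]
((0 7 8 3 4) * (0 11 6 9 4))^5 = ((0 7 8 3)(4 11 6 9))^5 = (0 7 8 3)(4 11 6 9)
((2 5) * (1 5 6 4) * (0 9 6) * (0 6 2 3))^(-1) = (0 3 5 1 4 6 2 9)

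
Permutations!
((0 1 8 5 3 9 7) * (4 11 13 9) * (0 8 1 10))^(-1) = (0 10)(3 5 8 7 9 13 11 4)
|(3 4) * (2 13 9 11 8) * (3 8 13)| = 12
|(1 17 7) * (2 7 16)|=5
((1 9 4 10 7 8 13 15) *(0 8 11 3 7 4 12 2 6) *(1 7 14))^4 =(0 7 1 6 15 14 2 13 3 12 8 11 9)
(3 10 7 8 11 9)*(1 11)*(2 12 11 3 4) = [0, 3, 12, 10, 2, 5, 6, 8, 1, 4, 7, 9, 11] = (1 3 10 7 8)(2 12 11 9 4)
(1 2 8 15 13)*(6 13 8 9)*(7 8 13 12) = (1 2 9 6 12 7 8 15 13) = [0, 2, 9, 3, 4, 5, 12, 8, 15, 6, 10, 11, 7, 1, 14, 13]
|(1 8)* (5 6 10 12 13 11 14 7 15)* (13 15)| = 20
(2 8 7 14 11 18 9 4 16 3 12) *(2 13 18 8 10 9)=(2 10 9 4 16 3 12 13 18)(7 14 11 8)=[0, 1, 10, 12, 16, 5, 6, 14, 7, 4, 9, 8, 13, 18, 11, 15, 3, 17, 2]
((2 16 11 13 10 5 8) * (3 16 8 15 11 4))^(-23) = ((2 8)(3 16 4)(5 15 11 13 10))^(-23) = (2 8)(3 16 4)(5 11 10 15 13)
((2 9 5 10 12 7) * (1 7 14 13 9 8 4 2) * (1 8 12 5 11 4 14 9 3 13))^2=((1 7 8 14)(2 12 9 11 4)(3 13)(5 10))^2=(1 8)(2 9 4 12 11)(7 14)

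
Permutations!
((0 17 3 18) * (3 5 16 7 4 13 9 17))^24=((0 3 18)(4 13 9 17 5 16 7))^24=(18)(4 17 7 9 16 13 5)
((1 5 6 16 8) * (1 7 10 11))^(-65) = ((1 5 6 16 8 7 10 11))^(-65) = (1 11 10 7 8 16 6 5)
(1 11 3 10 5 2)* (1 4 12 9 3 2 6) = [0, 11, 4, 10, 12, 6, 1, 7, 8, 3, 5, 2, 9] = (1 11 2 4 12 9 3 10 5 6)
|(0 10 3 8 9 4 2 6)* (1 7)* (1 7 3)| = |(0 10 1 3 8 9 4 2 6)| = 9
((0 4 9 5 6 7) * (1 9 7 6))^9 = ((0 4 7)(1 9 5))^9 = (9)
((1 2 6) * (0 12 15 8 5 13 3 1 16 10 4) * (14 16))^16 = (0 15 5 3 2 14 10)(1 6 16 4 12 8 13)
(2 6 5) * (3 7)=(2 6 5)(3 7)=[0, 1, 6, 7, 4, 2, 5, 3]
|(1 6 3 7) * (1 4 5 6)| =|(3 7 4 5 6)| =5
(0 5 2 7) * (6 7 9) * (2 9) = (0 5 9 6 7) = [5, 1, 2, 3, 4, 9, 7, 0, 8, 6]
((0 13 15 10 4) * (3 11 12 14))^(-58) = ((0 13 15 10 4)(3 11 12 14))^(-58) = (0 15 4 13 10)(3 12)(11 14)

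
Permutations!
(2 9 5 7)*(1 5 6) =(1 5 7 2 9 6) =[0, 5, 9, 3, 4, 7, 1, 2, 8, 6]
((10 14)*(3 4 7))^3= ((3 4 7)(10 14))^3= (10 14)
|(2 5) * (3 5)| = |(2 3 5)| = 3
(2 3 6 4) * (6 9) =(2 3 9 6 4) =[0, 1, 3, 9, 2, 5, 4, 7, 8, 6]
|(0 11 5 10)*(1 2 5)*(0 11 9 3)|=15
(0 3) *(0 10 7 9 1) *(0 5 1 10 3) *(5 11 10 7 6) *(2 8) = [0, 11, 8, 3, 4, 1, 5, 9, 2, 7, 6, 10] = (1 11 10 6 5)(2 8)(7 9)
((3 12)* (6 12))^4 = ((3 6 12))^4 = (3 6 12)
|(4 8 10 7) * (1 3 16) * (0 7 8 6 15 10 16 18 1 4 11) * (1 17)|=|(0 7 11)(1 3 18 17)(4 6 15 10 8 16)|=12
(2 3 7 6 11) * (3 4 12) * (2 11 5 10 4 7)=(2 7 6 5 10 4 12 3)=[0, 1, 7, 2, 12, 10, 5, 6, 8, 9, 4, 11, 3]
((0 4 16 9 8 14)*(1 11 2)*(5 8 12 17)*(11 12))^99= (0 9 1 5)(2 17 14 16)(4 11 12 8)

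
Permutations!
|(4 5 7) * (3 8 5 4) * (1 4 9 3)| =|(1 4 9 3 8 5 7)| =7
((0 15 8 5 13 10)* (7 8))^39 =(0 5 15 13 7 10 8)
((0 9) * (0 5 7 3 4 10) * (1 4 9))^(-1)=(0 10 4 1)(3 7 5 9)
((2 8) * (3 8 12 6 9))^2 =((2 12 6 9 3 8))^2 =(2 6 3)(8 12 9)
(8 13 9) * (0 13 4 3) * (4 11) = (0 13 9 8 11 4 3) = [13, 1, 2, 0, 3, 5, 6, 7, 11, 8, 10, 4, 12, 9]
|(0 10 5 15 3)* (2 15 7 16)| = |(0 10 5 7 16 2 15 3)| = 8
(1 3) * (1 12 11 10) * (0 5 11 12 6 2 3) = (12)(0 5 11 10 1)(2 3 6) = [5, 0, 3, 6, 4, 11, 2, 7, 8, 9, 1, 10, 12]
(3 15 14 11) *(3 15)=(11 15 14)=[0, 1, 2, 3, 4, 5, 6, 7, 8, 9, 10, 15, 12, 13, 11, 14]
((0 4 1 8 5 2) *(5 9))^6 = ((0 4 1 8 9 5 2))^6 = (0 2 5 9 8 1 4)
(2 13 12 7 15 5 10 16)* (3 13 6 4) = [0, 1, 6, 13, 3, 10, 4, 15, 8, 9, 16, 11, 7, 12, 14, 5, 2] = (2 6 4 3 13 12 7 15 5 10 16)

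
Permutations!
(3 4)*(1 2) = (1 2)(3 4) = [0, 2, 1, 4, 3]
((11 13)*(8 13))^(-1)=(8 11 13)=((8 13 11))^(-1)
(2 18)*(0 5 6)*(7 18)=[5, 1, 7, 3, 4, 6, 0, 18, 8, 9, 10, 11, 12, 13, 14, 15, 16, 17, 2]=(0 5 6)(2 7 18)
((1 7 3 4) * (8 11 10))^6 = (11)(1 3)(4 7)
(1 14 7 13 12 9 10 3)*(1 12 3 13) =(1 14 7)(3 12 9 10 13) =[0, 14, 2, 12, 4, 5, 6, 1, 8, 10, 13, 11, 9, 3, 7]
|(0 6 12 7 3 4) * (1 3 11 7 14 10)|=|(0 6 12 14 10 1 3 4)(7 11)|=8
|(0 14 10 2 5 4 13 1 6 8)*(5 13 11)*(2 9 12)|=30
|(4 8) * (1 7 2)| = 6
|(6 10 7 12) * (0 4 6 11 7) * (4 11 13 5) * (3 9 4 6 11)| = 11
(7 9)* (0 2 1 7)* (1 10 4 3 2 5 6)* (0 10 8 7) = [5, 0, 8, 2, 3, 6, 1, 9, 7, 10, 4] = (0 5 6 1)(2 8 7 9 10 4 3)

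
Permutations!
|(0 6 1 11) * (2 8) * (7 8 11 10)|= |(0 6 1 10 7 8 2 11)|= 8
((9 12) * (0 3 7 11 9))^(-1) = ((0 3 7 11 9 12))^(-1) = (0 12 9 11 7 3)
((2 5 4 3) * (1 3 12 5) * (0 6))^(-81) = ((0 6)(1 3 2)(4 12 5))^(-81) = (12)(0 6)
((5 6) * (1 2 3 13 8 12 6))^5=((1 2 3 13 8 12 6 5))^5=(1 12 3 5 8 2 6 13)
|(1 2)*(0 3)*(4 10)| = 2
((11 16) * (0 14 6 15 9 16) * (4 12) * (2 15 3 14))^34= ((0 2 15 9 16 11)(3 14 6)(4 12))^34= (0 16 15)(2 11 9)(3 14 6)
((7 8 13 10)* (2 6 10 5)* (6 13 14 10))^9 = ((2 13 5)(7 8 14 10))^9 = (7 8 14 10)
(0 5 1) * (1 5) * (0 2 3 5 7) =(0 1 2 3 5 7) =[1, 2, 3, 5, 4, 7, 6, 0]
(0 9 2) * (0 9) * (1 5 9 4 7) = (1 5 9 2 4 7) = [0, 5, 4, 3, 7, 9, 6, 1, 8, 2]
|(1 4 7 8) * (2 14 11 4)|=7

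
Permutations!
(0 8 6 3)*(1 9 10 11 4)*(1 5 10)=(0 8 6 3)(1 9)(4 5 10 11)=[8, 9, 2, 0, 5, 10, 3, 7, 6, 1, 11, 4]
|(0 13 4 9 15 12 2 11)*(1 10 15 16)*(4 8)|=12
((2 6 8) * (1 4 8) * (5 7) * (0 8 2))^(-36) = ((0 8)(1 4 2 6)(5 7))^(-36) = (8)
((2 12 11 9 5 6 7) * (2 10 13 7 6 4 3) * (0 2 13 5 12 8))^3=(3 10)(4 7)(5 13)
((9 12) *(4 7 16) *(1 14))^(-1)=(1 14)(4 16 7)(9 12)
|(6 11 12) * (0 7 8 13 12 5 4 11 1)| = 21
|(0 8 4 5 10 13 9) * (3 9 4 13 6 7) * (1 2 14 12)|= |(0 8 13 4 5 10 6 7 3 9)(1 2 14 12)|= 20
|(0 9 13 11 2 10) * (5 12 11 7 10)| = 20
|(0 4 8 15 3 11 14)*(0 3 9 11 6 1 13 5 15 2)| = 36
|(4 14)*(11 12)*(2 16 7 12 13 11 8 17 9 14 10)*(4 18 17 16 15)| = 4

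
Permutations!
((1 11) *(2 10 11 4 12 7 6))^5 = (1 2 12 11 6 4 10 7)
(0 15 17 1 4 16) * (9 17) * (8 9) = (0 15 8 9 17 1 4 16) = [15, 4, 2, 3, 16, 5, 6, 7, 9, 17, 10, 11, 12, 13, 14, 8, 0, 1]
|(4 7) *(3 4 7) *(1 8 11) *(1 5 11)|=2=|(1 8)(3 4)(5 11)|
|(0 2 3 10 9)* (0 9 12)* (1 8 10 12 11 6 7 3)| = 10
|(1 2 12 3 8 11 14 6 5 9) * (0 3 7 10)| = |(0 3 8 11 14 6 5 9 1 2 12 7 10)| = 13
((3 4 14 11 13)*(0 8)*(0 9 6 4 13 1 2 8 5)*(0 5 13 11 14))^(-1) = (14)(0 4 6 9 8 2 1 11 3 13)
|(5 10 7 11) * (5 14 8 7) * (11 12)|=|(5 10)(7 12 11 14 8)|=10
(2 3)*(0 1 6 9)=(0 1 6 9)(2 3)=[1, 6, 3, 2, 4, 5, 9, 7, 8, 0]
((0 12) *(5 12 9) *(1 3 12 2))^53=((0 9 5 2 1 3 12))^53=(0 1 9 3 5 12 2)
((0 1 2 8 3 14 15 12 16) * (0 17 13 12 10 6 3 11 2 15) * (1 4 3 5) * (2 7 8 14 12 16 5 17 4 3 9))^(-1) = ((0 3 12 5 1 15 10 6 17 13 16 4 9 2 14)(7 8 11))^(-1) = (0 14 2 9 4 16 13 17 6 10 15 1 5 12 3)(7 11 8)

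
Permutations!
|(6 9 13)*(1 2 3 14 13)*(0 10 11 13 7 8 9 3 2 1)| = 10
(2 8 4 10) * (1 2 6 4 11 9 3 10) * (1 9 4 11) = (1 2 8)(3 10 6 11 4 9) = [0, 2, 8, 10, 9, 5, 11, 7, 1, 3, 6, 4]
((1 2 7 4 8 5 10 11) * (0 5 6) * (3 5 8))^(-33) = ((0 8 6)(1 2 7 4 3 5 10 11))^(-33) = (1 11 10 5 3 4 7 2)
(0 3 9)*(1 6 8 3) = [1, 6, 2, 9, 4, 5, 8, 7, 3, 0] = (0 1 6 8 3 9)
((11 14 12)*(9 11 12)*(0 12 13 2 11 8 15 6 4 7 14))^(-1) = (0 11 2 13 12)(4 6 15 8 9 14 7)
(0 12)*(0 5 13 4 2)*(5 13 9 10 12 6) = (0 6 5 9 10 12 13 4 2) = [6, 1, 0, 3, 2, 9, 5, 7, 8, 10, 12, 11, 13, 4]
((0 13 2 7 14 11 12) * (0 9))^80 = (14)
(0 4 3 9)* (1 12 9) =(0 4 3 1 12 9) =[4, 12, 2, 1, 3, 5, 6, 7, 8, 0, 10, 11, 9]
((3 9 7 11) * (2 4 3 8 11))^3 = ((2 4 3 9 7)(8 11))^3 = (2 9 4 7 3)(8 11)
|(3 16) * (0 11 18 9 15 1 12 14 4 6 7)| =|(0 11 18 9 15 1 12 14 4 6 7)(3 16)| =22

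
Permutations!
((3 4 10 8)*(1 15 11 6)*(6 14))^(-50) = ((1 15 11 14 6)(3 4 10 8))^(-50) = (15)(3 10)(4 8)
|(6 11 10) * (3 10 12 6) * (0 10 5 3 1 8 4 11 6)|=14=|(0 10 1 8 4 11 12)(3 5)|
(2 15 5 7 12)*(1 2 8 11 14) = (1 2 15 5 7 12 8 11 14) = [0, 2, 15, 3, 4, 7, 6, 12, 11, 9, 10, 14, 8, 13, 1, 5]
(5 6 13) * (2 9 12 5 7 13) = [0, 1, 9, 3, 4, 6, 2, 13, 8, 12, 10, 11, 5, 7] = (2 9 12 5 6)(7 13)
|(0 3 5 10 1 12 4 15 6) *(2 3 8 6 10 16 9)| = 15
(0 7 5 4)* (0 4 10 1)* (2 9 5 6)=(0 7 6 2 9 5 10 1)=[7, 0, 9, 3, 4, 10, 2, 6, 8, 5, 1]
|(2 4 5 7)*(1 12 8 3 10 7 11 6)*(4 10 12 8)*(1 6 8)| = |(2 10 7)(3 12 4 5 11 8)| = 6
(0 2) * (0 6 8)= (0 2 6 8)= [2, 1, 6, 3, 4, 5, 8, 7, 0]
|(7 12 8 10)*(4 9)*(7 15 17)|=|(4 9)(7 12 8 10 15 17)|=6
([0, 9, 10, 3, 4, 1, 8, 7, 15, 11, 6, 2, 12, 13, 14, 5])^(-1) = [0, 5, 11, 3, 4, 15, 10, 7, 6, 1, 2, 9, 12, 13, 14, 8]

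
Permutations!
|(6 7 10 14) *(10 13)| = |(6 7 13 10 14)| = 5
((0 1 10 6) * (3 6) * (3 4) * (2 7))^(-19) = (0 6 3 4 10 1)(2 7)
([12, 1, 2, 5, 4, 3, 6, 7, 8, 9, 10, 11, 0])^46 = (12)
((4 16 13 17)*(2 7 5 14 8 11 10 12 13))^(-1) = (2 16 4 17 13 12 10 11 8 14 5 7)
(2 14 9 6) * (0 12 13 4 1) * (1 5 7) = [12, 0, 14, 3, 5, 7, 2, 1, 8, 6, 10, 11, 13, 4, 9] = (0 12 13 4 5 7 1)(2 14 9 6)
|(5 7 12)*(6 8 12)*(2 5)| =|(2 5 7 6 8 12)| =6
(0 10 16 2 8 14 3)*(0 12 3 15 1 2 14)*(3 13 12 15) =(0 10 16 14 3 15 1 2 8)(12 13) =[10, 2, 8, 15, 4, 5, 6, 7, 0, 9, 16, 11, 13, 12, 3, 1, 14]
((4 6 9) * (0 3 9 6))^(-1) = ((0 3 9 4))^(-1) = (0 4 9 3)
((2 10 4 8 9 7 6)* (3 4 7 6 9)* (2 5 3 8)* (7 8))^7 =(2 3 6 7 10 4 5 9 8) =((2 10 8 7 9 6 5 3 4))^7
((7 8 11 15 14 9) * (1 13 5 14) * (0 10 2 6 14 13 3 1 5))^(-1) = (0 13 5 15 11 8 7 9 14 6 2 10)(1 3)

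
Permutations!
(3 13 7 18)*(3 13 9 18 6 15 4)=(3 9 18 13 7 6 15 4)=[0, 1, 2, 9, 3, 5, 15, 6, 8, 18, 10, 11, 12, 7, 14, 4, 16, 17, 13]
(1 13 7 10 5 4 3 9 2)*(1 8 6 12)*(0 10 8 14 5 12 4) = (0 10 12 1 13 7 8 6 4 3 9 2 14 5) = [10, 13, 14, 9, 3, 0, 4, 8, 6, 2, 12, 11, 1, 7, 5]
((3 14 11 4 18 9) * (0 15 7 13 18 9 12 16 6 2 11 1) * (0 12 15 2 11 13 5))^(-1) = (0 5 7 15 18 13 2)(1 14 3 9 4 11 6 16 12)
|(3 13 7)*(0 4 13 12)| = 6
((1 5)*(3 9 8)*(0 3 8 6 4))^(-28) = ((0 3 9 6 4)(1 5))^(-28) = (0 9 4 3 6)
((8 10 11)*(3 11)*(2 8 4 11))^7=(2 3 10 8)(4 11)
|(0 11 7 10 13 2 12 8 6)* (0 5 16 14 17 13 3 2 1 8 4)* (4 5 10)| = 12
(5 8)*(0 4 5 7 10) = (0 4 5 8 7 10) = [4, 1, 2, 3, 5, 8, 6, 10, 7, 9, 0]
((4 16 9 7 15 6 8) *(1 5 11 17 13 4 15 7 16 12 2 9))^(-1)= (1 16 9 2 12 4 13 17 11 5)(6 15 8)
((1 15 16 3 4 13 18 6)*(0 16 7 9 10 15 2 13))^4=(1 6 18 13 2)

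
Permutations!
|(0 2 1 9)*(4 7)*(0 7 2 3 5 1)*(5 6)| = 9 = |(0 3 6 5 1 9 7 4 2)|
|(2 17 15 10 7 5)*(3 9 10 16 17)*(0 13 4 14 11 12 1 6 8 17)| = 12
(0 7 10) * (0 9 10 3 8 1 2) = (0 7 3 8 1 2)(9 10) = [7, 2, 0, 8, 4, 5, 6, 3, 1, 10, 9]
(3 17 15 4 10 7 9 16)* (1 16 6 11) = (1 16 3 17 15 4 10 7 9 6 11) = [0, 16, 2, 17, 10, 5, 11, 9, 8, 6, 7, 1, 12, 13, 14, 4, 3, 15]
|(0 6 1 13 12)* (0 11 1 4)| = |(0 6 4)(1 13 12 11)| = 12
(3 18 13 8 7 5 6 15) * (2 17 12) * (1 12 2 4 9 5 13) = [0, 12, 17, 18, 9, 6, 15, 13, 7, 5, 10, 11, 4, 8, 14, 3, 16, 2, 1] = (1 12 4 9 5 6 15 3 18)(2 17)(7 13 8)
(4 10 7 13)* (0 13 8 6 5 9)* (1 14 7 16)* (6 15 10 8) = [13, 14, 2, 3, 8, 9, 5, 6, 15, 0, 16, 11, 12, 4, 7, 10, 1] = (0 13 4 8 15 10 16 1 14 7 6 5 9)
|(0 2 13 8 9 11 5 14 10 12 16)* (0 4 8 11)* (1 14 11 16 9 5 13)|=42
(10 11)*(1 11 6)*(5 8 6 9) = [0, 11, 2, 3, 4, 8, 1, 7, 6, 5, 9, 10] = (1 11 10 9 5 8 6)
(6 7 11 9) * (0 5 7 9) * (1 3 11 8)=(0 5 7 8 1 3 11)(6 9)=[5, 3, 2, 11, 4, 7, 9, 8, 1, 6, 10, 0]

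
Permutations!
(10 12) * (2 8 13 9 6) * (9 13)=(13)(2 8 9 6)(10 12)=[0, 1, 8, 3, 4, 5, 2, 7, 9, 6, 12, 11, 10, 13]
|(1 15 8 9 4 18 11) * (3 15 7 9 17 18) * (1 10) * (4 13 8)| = |(1 7 9 13 8 17 18 11 10)(3 15 4)| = 9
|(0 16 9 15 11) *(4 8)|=10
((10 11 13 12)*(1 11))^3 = (1 12 11 10 13)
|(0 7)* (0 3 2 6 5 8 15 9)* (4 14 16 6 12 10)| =|(0 7 3 2 12 10 4 14 16 6 5 8 15 9)| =14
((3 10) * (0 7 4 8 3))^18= ((0 7 4 8 3 10))^18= (10)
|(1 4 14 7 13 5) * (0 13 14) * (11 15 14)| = 20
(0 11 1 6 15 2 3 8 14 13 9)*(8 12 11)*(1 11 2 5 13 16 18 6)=(0 8 14 16 18 6 15 5 13 9)(2 3 12)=[8, 1, 3, 12, 4, 13, 15, 7, 14, 0, 10, 11, 2, 9, 16, 5, 18, 17, 6]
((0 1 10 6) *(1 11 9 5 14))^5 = (0 1 9 6 14 11 10 5)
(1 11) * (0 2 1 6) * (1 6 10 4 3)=(0 2 6)(1 11 10 4 3)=[2, 11, 6, 1, 3, 5, 0, 7, 8, 9, 4, 10]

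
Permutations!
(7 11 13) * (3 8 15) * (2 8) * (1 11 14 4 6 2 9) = (1 11 13 7 14 4 6 2 8 15 3 9) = [0, 11, 8, 9, 6, 5, 2, 14, 15, 1, 10, 13, 12, 7, 4, 3]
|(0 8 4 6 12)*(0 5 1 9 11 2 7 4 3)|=9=|(0 8 3)(1 9 11 2 7 4 6 12 5)|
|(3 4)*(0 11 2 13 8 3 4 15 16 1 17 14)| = |(0 11 2 13 8 3 15 16 1 17 14)| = 11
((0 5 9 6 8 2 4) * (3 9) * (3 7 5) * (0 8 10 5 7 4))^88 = ((0 3 9 6 10 5 4 8 2))^88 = (0 8 5 6 3 2 4 10 9)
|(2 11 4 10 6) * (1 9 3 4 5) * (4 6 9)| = |(1 4 10 9 3 6 2 11 5)| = 9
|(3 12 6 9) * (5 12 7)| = 6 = |(3 7 5 12 6 9)|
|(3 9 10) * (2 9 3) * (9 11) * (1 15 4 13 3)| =|(1 15 4 13 3)(2 11 9 10)| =20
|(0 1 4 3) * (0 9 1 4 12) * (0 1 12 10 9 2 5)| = |(0 4 3 2 5)(1 10 9 12)| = 20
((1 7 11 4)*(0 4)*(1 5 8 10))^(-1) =(0 11 7 1 10 8 5 4)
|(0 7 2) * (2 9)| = 4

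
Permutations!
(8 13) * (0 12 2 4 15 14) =(0 12 2 4 15 14)(8 13) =[12, 1, 4, 3, 15, 5, 6, 7, 13, 9, 10, 11, 2, 8, 0, 14]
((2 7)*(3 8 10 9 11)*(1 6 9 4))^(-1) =(1 4 10 8 3 11 9 6)(2 7) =((1 6 9 11 3 8 10 4)(2 7))^(-1)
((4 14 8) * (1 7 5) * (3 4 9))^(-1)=((1 7 5)(3 4 14 8 9))^(-1)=(1 5 7)(3 9 8 14 4)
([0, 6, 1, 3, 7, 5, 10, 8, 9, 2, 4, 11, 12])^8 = (12)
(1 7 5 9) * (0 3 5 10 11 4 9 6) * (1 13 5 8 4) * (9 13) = (0 3 8 4 13 5 6)(1 7 10 11) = [3, 7, 2, 8, 13, 6, 0, 10, 4, 9, 11, 1, 12, 5]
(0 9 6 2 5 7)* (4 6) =(0 9 4 6 2 5 7) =[9, 1, 5, 3, 6, 7, 2, 0, 8, 4]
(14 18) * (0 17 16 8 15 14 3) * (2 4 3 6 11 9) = (0 17 16 8 15 14 18 6 11 9 2 4 3) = [17, 1, 4, 0, 3, 5, 11, 7, 15, 2, 10, 9, 12, 13, 18, 14, 8, 16, 6]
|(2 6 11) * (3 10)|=6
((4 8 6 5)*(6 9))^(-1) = (4 5 6 9 8)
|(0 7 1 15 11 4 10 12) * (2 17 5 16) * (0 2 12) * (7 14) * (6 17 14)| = 14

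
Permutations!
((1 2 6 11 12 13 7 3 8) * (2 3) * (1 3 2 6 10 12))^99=((1 2 10 12 13 7 6 11)(3 8))^99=(1 12 6 2 13 11 10 7)(3 8)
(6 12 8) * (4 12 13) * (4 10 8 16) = [0, 1, 2, 3, 12, 5, 13, 7, 6, 9, 8, 11, 16, 10, 14, 15, 4] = (4 12 16)(6 13 10 8)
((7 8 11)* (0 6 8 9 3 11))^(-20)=((0 6 8)(3 11 7 9))^(-20)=(11)(0 6 8)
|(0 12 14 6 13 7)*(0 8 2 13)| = |(0 12 14 6)(2 13 7 8)| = 4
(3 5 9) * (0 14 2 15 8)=(0 14 2 15 8)(3 5 9)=[14, 1, 15, 5, 4, 9, 6, 7, 0, 3, 10, 11, 12, 13, 2, 8]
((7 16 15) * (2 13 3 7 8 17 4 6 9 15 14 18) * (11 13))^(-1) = ((2 11 13 3 7 16 14 18)(4 6 9 15 8 17))^(-1) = (2 18 14 16 7 3 13 11)(4 17 8 15 9 6)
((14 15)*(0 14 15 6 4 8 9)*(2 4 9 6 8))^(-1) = ((15)(0 14 8 6 9)(2 4))^(-1) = (15)(0 9 6 8 14)(2 4)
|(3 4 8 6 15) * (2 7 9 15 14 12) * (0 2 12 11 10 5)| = |(0 2 7 9 15 3 4 8 6 14 11 10 5)| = 13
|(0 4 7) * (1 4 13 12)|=|(0 13 12 1 4 7)|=6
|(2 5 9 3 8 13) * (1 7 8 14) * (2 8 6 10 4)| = |(1 7 6 10 4 2 5 9 3 14)(8 13)| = 10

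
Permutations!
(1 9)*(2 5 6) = (1 9)(2 5 6) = [0, 9, 5, 3, 4, 6, 2, 7, 8, 1]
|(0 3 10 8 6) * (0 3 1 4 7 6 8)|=|(0 1 4 7 6 3 10)|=7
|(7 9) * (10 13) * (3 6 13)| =|(3 6 13 10)(7 9)| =4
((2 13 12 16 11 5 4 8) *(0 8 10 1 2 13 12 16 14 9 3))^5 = (0 5 12 8 4 14 13 10 9 16 1 3 11 2) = ((0 8 13 16 11 5 4 10 1 2 12 14 9 3))^5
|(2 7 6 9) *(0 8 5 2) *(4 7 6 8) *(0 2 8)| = 6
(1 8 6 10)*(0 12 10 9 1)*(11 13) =(0 12 10)(1 8 6 9)(11 13) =[12, 8, 2, 3, 4, 5, 9, 7, 6, 1, 0, 13, 10, 11]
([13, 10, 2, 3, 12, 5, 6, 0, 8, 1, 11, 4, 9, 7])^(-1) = [7, 9, 2, 3, 11, 5, 6, 13, 8, 12, 1, 10, 4, 0]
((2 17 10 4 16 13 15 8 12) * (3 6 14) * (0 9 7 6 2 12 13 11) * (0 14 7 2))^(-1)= (0 3 14 11 16 4 10 17 2 9)(6 7)(8 15 13)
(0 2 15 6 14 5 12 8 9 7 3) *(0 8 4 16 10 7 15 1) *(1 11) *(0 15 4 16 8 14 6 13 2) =(1 15 13 2 11)(3 14 5 12 16 10 7)(4 8 9) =[0, 15, 11, 14, 8, 12, 6, 3, 9, 4, 7, 1, 16, 2, 5, 13, 10]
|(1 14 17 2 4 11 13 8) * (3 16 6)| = 24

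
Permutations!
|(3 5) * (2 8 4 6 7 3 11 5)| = |(2 8 4 6 7 3)(5 11)| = 6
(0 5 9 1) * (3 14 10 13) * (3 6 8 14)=[5, 0, 2, 3, 4, 9, 8, 7, 14, 1, 13, 11, 12, 6, 10]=(0 5 9 1)(6 8 14 10 13)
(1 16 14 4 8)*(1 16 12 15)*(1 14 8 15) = [0, 12, 2, 3, 15, 5, 6, 7, 16, 9, 10, 11, 1, 13, 4, 14, 8] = (1 12)(4 15 14)(8 16)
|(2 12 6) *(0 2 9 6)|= |(0 2 12)(6 9)|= 6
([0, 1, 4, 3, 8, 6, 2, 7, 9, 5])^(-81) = [0, 1, 9, 3, 5, 4, 8, 7, 6, 2]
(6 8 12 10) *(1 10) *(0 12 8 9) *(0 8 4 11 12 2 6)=(0 2 6 9 8 4 11 12 1 10)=[2, 10, 6, 3, 11, 5, 9, 7, 4, 8, 0, 12, 1]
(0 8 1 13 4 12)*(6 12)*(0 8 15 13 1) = (0 15 13 4 6 12 8) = [15, 1, 2, 3, 6, 5, 12, 7, 0, 9, 10, 11, 8, 4, 14, 13]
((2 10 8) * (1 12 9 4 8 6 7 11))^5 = ((1 12 9 4 8 2 10 6 7 11))^5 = (1 2)(4 7)(6 9)(8 11)(10 12)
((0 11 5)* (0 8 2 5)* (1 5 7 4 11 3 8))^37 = ((0 3 8 2 7 4 11)(1 5))^37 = (0 8 7 11 3 2 4)(1 5)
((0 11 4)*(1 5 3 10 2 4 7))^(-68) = (0 5 4 1 2 7 10 11 3)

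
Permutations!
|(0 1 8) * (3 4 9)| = 3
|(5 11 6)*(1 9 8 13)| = |(1 9 8 13)(5 11 6)| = 12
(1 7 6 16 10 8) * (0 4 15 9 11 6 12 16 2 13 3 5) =(0 4 15 9 11 6 2 13 3 5)(1 7 12 16 10 8) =[4, 7, 13, 5, 15, 0, 2, 12, 1, 11, 8, 6, 16, 3, 14, 9, 10]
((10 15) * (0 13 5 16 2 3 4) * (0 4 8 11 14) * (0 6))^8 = ((0 13 5 16 2 3 8 11 14 6)(10 15))^8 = (0 14 8 2 5)(3 16 13 6 11)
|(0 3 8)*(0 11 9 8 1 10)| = |(0 3 1 10)(8 11 9)| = 12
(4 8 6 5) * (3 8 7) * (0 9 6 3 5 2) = (0 9 6 2)(3 8)(4 7 5) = [9, 1, 0, 8, 7, 4, 2, 5, 3, 6]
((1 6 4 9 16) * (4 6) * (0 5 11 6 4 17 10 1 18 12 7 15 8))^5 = (0 9 15 6 12 5 16 8 4 7 11 18)(1 10 17)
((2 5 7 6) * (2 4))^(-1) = (2 4 6 7 5)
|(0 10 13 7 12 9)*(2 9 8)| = 8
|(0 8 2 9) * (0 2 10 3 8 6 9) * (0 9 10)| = 10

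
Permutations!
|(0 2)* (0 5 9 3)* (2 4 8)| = 7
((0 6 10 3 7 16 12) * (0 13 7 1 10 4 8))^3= ((0 6 4 8)(1 10 3)(7 16 12 13))^3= (0 8 4 6)(7 13 12 16)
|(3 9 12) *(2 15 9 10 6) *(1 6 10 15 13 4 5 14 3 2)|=|(1 6)(2 13 4 5 14 3 15 9 12)|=18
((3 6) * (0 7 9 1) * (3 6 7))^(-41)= (0 1 9 7 3)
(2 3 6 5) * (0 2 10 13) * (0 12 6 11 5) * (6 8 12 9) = [2, 1, 3, 11, 4, 10, 0, 7, 12, 6, 13, 5, 8, 9] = (0 2 3 11 5 10 13 9 6)(8 12)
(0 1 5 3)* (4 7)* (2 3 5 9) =(0 1 9 2 3)(4 7) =[1, 9, 3, 0, 7, 5, 6, 4, 8, 2]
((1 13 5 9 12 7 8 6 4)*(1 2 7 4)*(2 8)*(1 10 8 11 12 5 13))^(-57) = (13)(2 7)(5 9)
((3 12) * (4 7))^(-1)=((3 12)(4 7))^(-1)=(3 12)(4 7)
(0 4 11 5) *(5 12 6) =(0 4 11 12 6 5) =[4, 1, 2, 3, 11, 0, 5, 7, 8, 9, 10, 12, 6]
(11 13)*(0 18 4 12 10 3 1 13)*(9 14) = (0 18 4 12 10 3 1 13 11)(9 14) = [18, 13, 2, 1, 12, 5, 6, 7, 8, 14, 3, 0, 10, 11, 9, 15, 16, 17, 4]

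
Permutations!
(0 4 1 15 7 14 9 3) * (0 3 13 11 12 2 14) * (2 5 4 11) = (0 11 12 5 4 1 15 7)(2 14 9 13) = [11, 15, 14, 3, 1, 4, 6, 0, 8, 13, 10, 12, 5, 2, 9, 7]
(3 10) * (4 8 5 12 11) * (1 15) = (1 15)(3 10)(4 8 5 12 11) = [0, 15, 2, 10, 8, 12, 6, 7, 5, 9, 3, 4, 11, 13, 14, 1]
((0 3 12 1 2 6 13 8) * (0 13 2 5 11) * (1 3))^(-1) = ((0 1 5 11)(2 6)(3 12)(8 13))^(-1) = (0 11 5 1)(2 6)(3 12)(8 13)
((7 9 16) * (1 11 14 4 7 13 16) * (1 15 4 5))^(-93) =((1 11 14 5)(4 7 9 15)(13 16))^(-93) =(1 5 14 11)(4 15 9 7)(13 16)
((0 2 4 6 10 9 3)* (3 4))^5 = ((0 2 3)(4 6 10 9))^5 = (0 3 2)(4 6 10 9)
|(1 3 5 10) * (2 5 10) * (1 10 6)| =|(10)(1 3 6)(2 5)| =6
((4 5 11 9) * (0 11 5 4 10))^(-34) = (0 9)(10 11)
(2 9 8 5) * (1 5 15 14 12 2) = [0, 5, 9, 3, 4, 1, 6, 7, 15, 8, 10, 11, 2, 13, 12, 14] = (1 5)(2 9 8 15 14 12)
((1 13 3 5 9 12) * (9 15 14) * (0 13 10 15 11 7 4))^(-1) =((0 13 3 5 11 7 4)(1 10 15 14 9 12))^(-1) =(0 4 7 11 5 3 13)(1 12 9 14 15 10)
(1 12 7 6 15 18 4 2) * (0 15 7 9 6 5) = (0 15 18 4 2 1 12 9 6 7 5) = [15, 12, 1, 3, 2, 0, 7, 5, 8, 6, 10, 11, 9, 13, 14, 18, 16, 17, 4]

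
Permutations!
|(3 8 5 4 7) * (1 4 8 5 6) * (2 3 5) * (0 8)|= |(0 8 6 1 4 7 5)(2 3)|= 14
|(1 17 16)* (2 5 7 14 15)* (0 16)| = 20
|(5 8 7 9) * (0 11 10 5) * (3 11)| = 8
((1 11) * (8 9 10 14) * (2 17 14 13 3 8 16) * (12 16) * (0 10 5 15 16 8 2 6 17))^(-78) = ((0 10 13 3 2)(1 11)(5 15 16 6 17 14 12 8 9))^(-78) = (0 13 2 10 3)(5 6 12)(8 15 17)(9 16 14)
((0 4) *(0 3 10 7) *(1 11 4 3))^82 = (0 10)(1 11 4)(3 7)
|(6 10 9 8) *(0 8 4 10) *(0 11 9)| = 7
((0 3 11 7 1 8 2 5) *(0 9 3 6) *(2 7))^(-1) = ((0 6)(1 8 7)(2 5 9 3 11))^(-1) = (0 6)(1 7 8)(2 11 3 9 5)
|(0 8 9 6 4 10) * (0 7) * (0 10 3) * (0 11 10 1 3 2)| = 30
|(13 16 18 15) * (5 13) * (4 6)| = 10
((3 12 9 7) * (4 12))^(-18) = ((3 4 12 9 7))^(-18) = (3 12 7 4 9)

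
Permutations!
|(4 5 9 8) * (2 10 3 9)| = |(2 10 3 9 8 4 5)| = 7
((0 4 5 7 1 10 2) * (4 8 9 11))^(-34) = ((0 8 9 11 4 5 7 1 10 2))^(-34) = (0 7 9 10 4)(1 11 2 5 8)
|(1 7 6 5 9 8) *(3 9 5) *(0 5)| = |(0 5)(1 7 6 3 9 8)| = 6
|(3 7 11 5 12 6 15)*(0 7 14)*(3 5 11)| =4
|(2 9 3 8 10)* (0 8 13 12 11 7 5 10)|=|(0 8)(2 9 3 13 12 11 7 5 10)|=18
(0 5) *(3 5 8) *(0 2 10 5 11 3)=[8, 1, 10, 11, 4, 2, 6, 7, 0, 9, 5, 3]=(0 8)(2 10 5)(3 11)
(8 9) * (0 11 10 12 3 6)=(0 11 10 12 3 6)(8 9)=[11, 1, 2, 6, 4, 5, 0, 7, 9, 8, 12, 10, 3]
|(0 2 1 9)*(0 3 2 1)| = 5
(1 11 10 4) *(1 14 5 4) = [0, 11, 2, 3, 14, 4, 6, 7, 8, 9, 1, 10, 12, 13, 5] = (1 11 10)(4 14 5)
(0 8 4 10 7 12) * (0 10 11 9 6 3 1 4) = (0 8)(1 4 11 9 6 3)(7 12 10) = [8, 4, 2, 1, 11, 5, 3, 12, 0, 6, 7, 9, 10]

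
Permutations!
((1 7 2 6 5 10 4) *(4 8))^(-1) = ((1 7 2 6 5 10 8 4))^(-1) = (1 4 8 10 5 6 2 7)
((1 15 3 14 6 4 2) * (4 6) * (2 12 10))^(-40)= ((1 15 3 14 4 12 10 2))^(-40)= (15)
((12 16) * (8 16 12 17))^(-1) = (8 17 16)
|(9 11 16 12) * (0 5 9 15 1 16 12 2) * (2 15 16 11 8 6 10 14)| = 40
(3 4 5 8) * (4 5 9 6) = (3 5 8)(4 9 6) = [0, 1, 2, 5, 9, 8, 4, 7, 3, 6]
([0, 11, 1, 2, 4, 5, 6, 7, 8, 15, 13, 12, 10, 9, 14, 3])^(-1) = (1 2 3 15 9 13 10 12 11)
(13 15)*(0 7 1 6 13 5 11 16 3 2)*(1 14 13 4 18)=(0 7 14 13 15 5 11 16 3 2)(1 6 4 18)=[7, 6, 0, 2, 18, 11, 4, 14, 8, 9, 10, 16, 12, 15, 13, 5, 3, 17, 1]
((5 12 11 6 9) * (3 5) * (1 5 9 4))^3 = (1 11)(3 9)(4 12)(5 6)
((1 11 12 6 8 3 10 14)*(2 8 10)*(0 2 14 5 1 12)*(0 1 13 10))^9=((0 2 8 3 14 12 6)(1 11)(5 13 10))^9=(0 8 14 6 2 3 12)(1 11)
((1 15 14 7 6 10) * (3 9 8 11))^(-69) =(1 7)(3 11 8 9)(6 15)(10 14)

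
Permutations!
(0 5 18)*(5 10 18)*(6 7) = [10, 1, 2, 3, 4, 5, 7, 6, 8, 9, 18, 11, 12, 13, 14, 15, 16, 17, 0] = (0 10 18)(6 7)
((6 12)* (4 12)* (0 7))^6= (12)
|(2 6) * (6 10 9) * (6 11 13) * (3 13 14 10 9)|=|(2 9 11 14 10 3 13 6)|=8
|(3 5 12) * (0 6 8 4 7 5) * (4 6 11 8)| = |(0 11 8 6 4 7 5 12 3)| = 9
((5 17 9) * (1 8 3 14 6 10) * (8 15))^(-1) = (1 10 6 14 3 8 15)(5 9 17)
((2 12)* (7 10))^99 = (2 12)(7 10)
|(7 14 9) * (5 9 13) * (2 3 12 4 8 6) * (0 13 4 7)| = 8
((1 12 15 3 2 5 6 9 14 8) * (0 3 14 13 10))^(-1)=((0 3 2 5 6 9 13 10)(1 12 15 14 8))^(-1)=(0 10 13 9 6 5 2 3)(1 8 14 15 12)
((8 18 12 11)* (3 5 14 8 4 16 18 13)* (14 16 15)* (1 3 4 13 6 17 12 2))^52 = (1 18 5)(2 16 3)(4 11 17 8 15 13 12 6 14)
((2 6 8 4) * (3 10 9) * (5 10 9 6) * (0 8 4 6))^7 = ((0 8 6 4 2 5 10)(3 9))^7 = (10)(3 9)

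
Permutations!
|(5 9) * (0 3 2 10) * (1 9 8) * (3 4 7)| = 12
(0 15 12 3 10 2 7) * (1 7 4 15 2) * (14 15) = (0 2 4 14 15 12 3 10 1 7) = [2, 7, 4, 10, 14, 5, 6, 0, 8, 9, 1, 11, 3, 13, 15, 12]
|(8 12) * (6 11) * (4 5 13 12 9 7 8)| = |(4 5 13 12)(6 11)(7 8 9)| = 12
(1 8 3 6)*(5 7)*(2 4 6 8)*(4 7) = [0, 2, 7, 8, 6, 4, 1, 5, 3] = (1 2 7 5 4 6)(3 8)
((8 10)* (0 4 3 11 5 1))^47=((0 4 3 11 5 1)(8 10))^47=(0 1 5 11 3 4)(8 10)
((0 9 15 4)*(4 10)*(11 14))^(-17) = ((0 9 15 10 4)(11 14))^(-17) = (0 10 9 4 15)(11 14)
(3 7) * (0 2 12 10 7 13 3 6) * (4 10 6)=[2, 1, 12, 13, 10, 5, 0, 4, 8, 9, 7, 11, 6, 3]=(0 2 12 6)(3 13)(4 10 7)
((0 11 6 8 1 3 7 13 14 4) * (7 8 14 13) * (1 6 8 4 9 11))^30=(14)(0 3)(1 4)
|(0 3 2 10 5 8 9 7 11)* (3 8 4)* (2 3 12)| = 5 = |(0 8 9 7 11)(2 10 5 4 12)|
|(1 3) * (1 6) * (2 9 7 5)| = 12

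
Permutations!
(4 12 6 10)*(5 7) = (4 12 6 10)(5 7) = [0, 1, 2, 3, 12, 7, 10, 5, 8, 9, 4, 11, 6]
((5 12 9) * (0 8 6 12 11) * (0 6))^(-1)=((0 8)(5 11 6 12 9))^(-1)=(0 8)(5 9 12 6 11)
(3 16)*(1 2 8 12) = (1 2 8 12)(3 16) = [0, 2, 8, 16, 4, 5, 6, 7, 12, 9, 10, 11, 1, 13, 14, 15, 3]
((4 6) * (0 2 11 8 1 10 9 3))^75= ((0 2 11 8 1 10 9 3)(4 6))^75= (0 8 9 2 1 3 11 10)(4 6)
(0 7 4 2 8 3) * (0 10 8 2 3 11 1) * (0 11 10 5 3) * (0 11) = (0 7 4 11 1)(3 5)(8 10) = [7, 0, 2, 5, 11, 3, 6, 4, 10, 9, 8, 1]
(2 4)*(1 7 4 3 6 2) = (1 7 4)(2 3 6) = [0, 7, 3, 6, 1, 5, 2, 4]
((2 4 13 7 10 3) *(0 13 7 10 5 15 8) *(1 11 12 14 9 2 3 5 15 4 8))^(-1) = (0 8 2 9 14 12 11 1 15 7 4 5 10 13)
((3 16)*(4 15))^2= (16)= ((3 16)(4 15))^2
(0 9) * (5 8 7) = (0 9)(5 8 7) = [9, 1, 2, 3, 4, 8, 6, 5, 7, 0]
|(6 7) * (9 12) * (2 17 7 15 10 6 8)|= 12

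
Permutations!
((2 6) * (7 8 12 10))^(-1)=(2 6)(7 10 12 8)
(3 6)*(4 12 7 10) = (3 6)(4 12 7 10) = [0, 1, 2, 6, 12, 5, 3, 10, 8, 9, 4, 11, 7]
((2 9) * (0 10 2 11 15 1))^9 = (0 2 11 1 10 9 15)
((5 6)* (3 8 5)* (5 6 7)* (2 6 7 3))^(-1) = ((2 6)(3 8 7 5))^(-1) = (2 6)(3 5 7 8)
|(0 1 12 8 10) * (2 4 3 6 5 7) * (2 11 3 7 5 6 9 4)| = |(0 1 12 8 10)(3 9 4 7 11)| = 5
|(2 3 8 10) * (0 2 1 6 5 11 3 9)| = |(0 2 9)(1 6 5 11 3 8 10)| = 21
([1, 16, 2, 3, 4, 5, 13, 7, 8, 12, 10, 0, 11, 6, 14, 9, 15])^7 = (16)(6 13)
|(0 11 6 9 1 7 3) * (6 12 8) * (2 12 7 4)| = |(0 11 7 3)(1 4 2 12 8 6 9)| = 28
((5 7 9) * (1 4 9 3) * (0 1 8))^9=(0 1 4 9 5 7 3 8)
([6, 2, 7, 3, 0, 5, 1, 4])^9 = (0 2)(1 4)(6 7)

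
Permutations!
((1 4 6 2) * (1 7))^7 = (1 6 7 4 2) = ((1 4 6 2 7))^7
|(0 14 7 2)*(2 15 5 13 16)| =8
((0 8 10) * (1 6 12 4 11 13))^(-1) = (0 10 8)(1 13 11 4 12 6)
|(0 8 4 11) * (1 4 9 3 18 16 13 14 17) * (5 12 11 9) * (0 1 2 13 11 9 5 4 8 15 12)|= 12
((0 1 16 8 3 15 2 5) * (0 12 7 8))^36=(16)(2 5 12 7 8 3 15)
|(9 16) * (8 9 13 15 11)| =|(8 9 16 13 15 11)| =6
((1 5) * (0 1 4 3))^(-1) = ((0 1 5 4 3))^(-1) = (0 3 4 5 1)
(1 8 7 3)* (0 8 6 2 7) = (0 8)(1 6 2 7 3) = [8, 6, 7, 1, 4, 5, 2, 3, 0]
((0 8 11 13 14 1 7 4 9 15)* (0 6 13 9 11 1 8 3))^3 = (0 3)(1 11 6 8 4 15 14 7 9 13)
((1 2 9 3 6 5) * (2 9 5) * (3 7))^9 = ((1 9 7 3 6 2 5))^9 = (1 7 6 5 9 3 2)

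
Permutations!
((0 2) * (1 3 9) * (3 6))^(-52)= (9)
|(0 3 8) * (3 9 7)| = 5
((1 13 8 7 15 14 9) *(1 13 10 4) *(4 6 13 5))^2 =((1 10 6 13 8 7 15 14 9 5 4))^2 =(1 6 8 15 9 4 10 13 7 14 5)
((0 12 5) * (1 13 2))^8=(0 5 12)(1 2 13)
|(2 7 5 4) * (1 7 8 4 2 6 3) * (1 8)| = |(1 7 5 2)(3 8 4 6)| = 4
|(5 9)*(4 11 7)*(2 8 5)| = |(2 8 5 9)(4 11 7)| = 12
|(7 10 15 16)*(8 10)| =5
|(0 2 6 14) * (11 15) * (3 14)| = 10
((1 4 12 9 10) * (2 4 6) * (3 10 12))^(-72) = ((1 6 2 4 3 10)(9 12))^(-72) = (12)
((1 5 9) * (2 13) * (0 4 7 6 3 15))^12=(15)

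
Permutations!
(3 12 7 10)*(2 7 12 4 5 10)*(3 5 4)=(12)(2 7)(5 10)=[0, 1, 7, 3, 4, 10, 6, 2, 8, 9, 5, 11, 12]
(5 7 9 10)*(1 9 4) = (1 9 10 5 7 4) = [0, 9, 2, 3, 1, 7, 6, 4, 8, 10, 5]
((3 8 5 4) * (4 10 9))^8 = (3 5 9)(4 8 10)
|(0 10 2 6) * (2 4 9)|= 6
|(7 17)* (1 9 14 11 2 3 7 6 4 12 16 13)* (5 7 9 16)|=30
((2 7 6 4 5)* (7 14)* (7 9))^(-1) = (2 5 4 6 7 9 14)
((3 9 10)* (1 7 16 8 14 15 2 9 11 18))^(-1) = ((1 7 16 8 14 15 2 9 10 3 11 18))^(-1) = (1 18 11 3 10 9 2 15 14 8 16 7)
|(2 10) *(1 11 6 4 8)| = 10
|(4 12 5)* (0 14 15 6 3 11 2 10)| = |(0 14 15 6 3 11 2 10)(4 12 5)| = 24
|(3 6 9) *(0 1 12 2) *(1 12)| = 3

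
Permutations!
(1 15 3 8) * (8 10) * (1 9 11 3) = [0, 15, 2, 10, 4, 5, 6, 7, 9, 11, 8, 3, 12, 13, 14, 1] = (1 15)(3 10 8 9 11)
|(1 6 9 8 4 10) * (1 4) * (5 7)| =|(1 6 9 8)(4 10)(5 7)| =4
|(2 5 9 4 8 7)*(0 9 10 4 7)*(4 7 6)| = 20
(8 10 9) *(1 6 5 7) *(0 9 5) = [9, 6, 2, 3, 4, 7, 0, 1, 10, 8, 5] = (0 9 8 10 5 7 1 6)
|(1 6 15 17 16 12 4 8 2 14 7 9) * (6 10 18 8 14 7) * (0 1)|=56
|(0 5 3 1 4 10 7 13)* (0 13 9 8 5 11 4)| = 10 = |(13)(0 11 4 10 7 9 8 5 3 1)|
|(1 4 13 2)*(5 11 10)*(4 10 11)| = |(1 10 5 4 13 2)| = 6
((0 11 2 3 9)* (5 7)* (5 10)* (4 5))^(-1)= ((0 11 2 3 9)(4 5 7 10))^(-1)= (0 9 3 2 11)(4 10 7 5)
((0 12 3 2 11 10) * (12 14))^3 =((0 14 12 3 2 11 10))^3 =(0 3 10 12 11 14 2)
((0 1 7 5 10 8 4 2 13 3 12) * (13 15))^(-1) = ((0 1 7 5 10 8 4 2 15 13 3 12))^(-1) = (0 12 3 13 15 2 4 8 10 5 7 1)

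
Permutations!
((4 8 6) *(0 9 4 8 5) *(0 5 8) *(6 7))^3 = (0 8)(4 6)(7 9)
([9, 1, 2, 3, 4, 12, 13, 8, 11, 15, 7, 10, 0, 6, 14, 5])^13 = [5, 1, 2, 3, 4, 9, 13, 8, 11, 12, 7, 10, 15, 6, 14, 0]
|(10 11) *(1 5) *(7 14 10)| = 4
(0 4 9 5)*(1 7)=(0 4 9 5)(1 7)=[4, 7, 2, 3, 9, 0, 6, 1, 8, 5]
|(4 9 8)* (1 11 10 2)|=|(1 11 10 2)(4 9 8)|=12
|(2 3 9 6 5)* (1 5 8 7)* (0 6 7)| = |(0 6 8)(1 5 2 3 9 7)| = 6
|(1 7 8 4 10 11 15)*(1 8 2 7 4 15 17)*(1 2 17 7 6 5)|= |(1 4 10 11 7 17 2 6 5)(8 15)|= 18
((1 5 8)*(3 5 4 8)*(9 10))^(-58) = (10)(1 8 4)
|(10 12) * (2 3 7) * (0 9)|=|(0 9)(2 3 7)(10 12)|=6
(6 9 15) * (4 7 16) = (4 7 16)(6 9 15) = [0, 1, 2, 3, 7, 5, 9, 16, 8, 15, 10, 11, 12, 13, 14, 6, 4]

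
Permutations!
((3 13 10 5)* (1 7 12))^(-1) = ((1 7 12)(3 13 10 5))^(-1) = (1 12 7)(3 5 10 13)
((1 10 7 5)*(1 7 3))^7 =((1 10 3)(5 7))^7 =(1 10 3)(5 7)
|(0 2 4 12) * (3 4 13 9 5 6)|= 9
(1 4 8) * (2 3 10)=(1 4 8)(2 3 10)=[0, 4, 3, 10, 8, 5, 6, 7, 1, 9, 2]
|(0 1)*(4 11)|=|(0 1)(4 11)|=2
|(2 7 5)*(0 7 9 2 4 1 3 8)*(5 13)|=8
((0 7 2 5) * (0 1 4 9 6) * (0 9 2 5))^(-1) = (0 2 4 1 5 7)(6 9) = ((0 7 5 1 4 2)(6 9))^(-1)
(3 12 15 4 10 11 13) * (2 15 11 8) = (2 15 4 10 8)(3 12 11 13) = [0, 1, 15, 12, 10, 5, 6, 7, 2, 9, 8, 13, 11, 3, 14, 4]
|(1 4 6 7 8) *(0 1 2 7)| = 12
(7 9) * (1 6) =(1 6)(7 9) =[0, 6, 2, 3, 4, 5, 1, 9, 8, 7]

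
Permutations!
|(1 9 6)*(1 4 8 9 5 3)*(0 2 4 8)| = 3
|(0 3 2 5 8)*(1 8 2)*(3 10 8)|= |(0 10 8)(1 3)(2 5)|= 6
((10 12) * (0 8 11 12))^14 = (0 10 12 11 8)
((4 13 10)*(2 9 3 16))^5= (2 9 3 16)(4 10 13)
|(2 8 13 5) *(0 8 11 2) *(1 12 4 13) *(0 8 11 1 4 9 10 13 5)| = |(0 11 2 1 12 9 10 13)(4 5 8)| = 24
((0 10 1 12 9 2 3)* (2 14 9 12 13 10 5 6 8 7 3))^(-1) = (0 3 7 8 6 5)(1 10 13)(9 14)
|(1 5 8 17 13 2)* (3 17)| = 7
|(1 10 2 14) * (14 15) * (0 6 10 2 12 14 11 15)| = |(0 6 10 12 14 1 2)(11 15)| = 14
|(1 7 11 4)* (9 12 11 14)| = |(1 7 14 9 12 11 4)| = 7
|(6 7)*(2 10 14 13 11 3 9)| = |(2 10 14 13 11 3 9)(6 7)| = 14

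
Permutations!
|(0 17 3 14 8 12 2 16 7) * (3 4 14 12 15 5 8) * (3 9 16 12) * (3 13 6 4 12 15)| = 15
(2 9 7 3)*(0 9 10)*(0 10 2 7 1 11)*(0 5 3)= (0 9 1 11 5 3 7)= [9, 11, 2, 7, 4, 3, 6, 0, 8, 1, 10, 5]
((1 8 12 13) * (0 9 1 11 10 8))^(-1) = ((0 9 1)(8 12 13 11 10))^(-1) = (0 1 9)(8 10 11 13 12)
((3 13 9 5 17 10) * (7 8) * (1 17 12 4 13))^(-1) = (1 3 10 17)(4 12 5 9 13)(7 8)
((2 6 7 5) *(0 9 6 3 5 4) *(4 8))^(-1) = (0 4 8 7 6 9)(2 5 3)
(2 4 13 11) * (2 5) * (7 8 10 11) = (2 4 13 7 8 10 11 5) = [0, 1, 4, 3, 13, 2, 6, 8, 10, 9, 11, 5, 12, 7]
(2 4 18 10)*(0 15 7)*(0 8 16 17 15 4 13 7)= [4, 1, 13, 3, 18, 5, 6, 8, 16, 9, 2, 11, 12, 7, 14, 0, 17, 15, 10]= (0 4 18 10 2 13 7 8 16 17 15)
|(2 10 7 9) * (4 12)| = |(2 10 7 9)(4 12)| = 4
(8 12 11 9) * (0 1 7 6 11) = (0 1 7 6 11 9 8 12) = [1, 7, 2, 3, 4, 5, 11, 6, 12, 8, 10, 9, 0]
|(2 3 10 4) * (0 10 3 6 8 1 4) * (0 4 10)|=6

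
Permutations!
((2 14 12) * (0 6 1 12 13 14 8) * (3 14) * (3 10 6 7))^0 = (14)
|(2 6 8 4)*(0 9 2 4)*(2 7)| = 6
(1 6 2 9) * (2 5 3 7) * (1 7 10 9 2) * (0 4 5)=[4, 6, 2, 10, 5, 3, 0, 1, 8, 7, 9]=(0 4 5 3 10 9 7 1 6)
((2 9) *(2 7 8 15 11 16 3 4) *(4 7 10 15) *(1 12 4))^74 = ((1 12 4 2 9 10 15 11 16 3 7 8))^74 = (1 4 9 15 16 7)(2 10 11 3 8 12)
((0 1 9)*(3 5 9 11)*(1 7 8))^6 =((0 7 8 1 11 3 5 9))^6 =(0 5 11 8)(1 7 9 3)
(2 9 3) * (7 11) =(2 9 3)(7 11) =[0, 1, 9, 2, 4, 5, 6, 11, 8, 3, 10, 7]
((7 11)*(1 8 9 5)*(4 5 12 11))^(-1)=(1 5 4 7 11 12 9 8)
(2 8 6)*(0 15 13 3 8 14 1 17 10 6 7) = (0 15 13 3 8 7)(1 17 10 6 2 14) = [15, 17, 14, 8, 4, 5, 2, 0, 7, 9, 6, 11, 12, 3, 1, 13, 16, 10]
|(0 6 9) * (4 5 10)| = 3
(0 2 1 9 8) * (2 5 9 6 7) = (0 5 9 8)(1 6 7 2) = [5, 6, 1, 3, 4, 9, 7, 2, 0, 8]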